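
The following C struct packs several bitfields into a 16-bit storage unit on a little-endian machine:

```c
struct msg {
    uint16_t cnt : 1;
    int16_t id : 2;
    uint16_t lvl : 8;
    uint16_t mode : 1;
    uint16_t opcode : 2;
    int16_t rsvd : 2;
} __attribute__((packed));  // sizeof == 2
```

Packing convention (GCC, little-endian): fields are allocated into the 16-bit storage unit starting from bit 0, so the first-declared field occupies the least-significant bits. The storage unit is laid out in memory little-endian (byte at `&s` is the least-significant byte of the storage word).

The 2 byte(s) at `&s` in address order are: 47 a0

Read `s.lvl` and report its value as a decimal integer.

[0]=0x47 [1]=0xa0 (little-endian) → word 0xa047
cnt [0+:1] = (word>>0) & 0x1 = 1
id [1+:2] = (word>>1) & 0x3 = 3
lvl [3+:8] = (word>>3) & 0xff = 8  ←
mode [11+:1] = (word>>11) & 0x1 = 0
opcode [12+:2] = (word>>12) & 0x3 = 2
rsvd [14+:2] = (word>>14) & 0x3 = 2

8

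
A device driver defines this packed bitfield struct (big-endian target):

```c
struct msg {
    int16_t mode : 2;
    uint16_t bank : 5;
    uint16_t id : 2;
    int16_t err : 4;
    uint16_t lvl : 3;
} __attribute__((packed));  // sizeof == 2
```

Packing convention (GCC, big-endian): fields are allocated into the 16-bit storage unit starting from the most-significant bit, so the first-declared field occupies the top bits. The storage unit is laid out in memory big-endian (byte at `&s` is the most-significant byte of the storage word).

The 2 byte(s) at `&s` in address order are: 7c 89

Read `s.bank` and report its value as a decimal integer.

[0]=0x7c [1]=0x89 (big-endian) → word 0x7c89
mode:2 @ bit 14 → (0x7c89>>14)&0x3 = 0x1
bank:5 @ bit 9 → (0x7c89>>9)&0x1f = 0x1e  ←
id:2 @ bit 7 → (0x7c89>>7)&0x3 = 0x1
err:4 @ bit 3 → (0x7c89>>3)&0xf = 0x1
lvl:3 @ bit 0 → (0x7c89>>0)&0x7 = 0x1

30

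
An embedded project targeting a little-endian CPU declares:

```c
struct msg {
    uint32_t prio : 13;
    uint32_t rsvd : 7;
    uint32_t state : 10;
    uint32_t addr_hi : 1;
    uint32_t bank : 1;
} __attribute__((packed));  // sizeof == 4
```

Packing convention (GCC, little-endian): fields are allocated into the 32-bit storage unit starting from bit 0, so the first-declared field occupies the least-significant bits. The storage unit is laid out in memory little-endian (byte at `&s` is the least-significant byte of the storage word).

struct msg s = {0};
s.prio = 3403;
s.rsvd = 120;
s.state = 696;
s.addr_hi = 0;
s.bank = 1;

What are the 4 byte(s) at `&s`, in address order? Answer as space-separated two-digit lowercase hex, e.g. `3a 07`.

4b 0d 8f ab

prio:13 = 3403 → 0xd4b << 0 → word 0x00000d4b
rsvd:7 = 120 → 0x78 << 13 → word 0x000f0d4b
state:10 = 696 → 0x2b8 << 20 → word 0x2b8f0d4b
addr_hi:1 = 0 → 0x0 << 30 → word 0x2b8f0d4b
bank:1 = 1 → 0x1 << 31 → word 0xab8f0d4b
word = 0xab8f0d4b → little-endian bytes:
  [0]=0x4b  [1]=0x0d  [2]=0x8f  [3]=0xab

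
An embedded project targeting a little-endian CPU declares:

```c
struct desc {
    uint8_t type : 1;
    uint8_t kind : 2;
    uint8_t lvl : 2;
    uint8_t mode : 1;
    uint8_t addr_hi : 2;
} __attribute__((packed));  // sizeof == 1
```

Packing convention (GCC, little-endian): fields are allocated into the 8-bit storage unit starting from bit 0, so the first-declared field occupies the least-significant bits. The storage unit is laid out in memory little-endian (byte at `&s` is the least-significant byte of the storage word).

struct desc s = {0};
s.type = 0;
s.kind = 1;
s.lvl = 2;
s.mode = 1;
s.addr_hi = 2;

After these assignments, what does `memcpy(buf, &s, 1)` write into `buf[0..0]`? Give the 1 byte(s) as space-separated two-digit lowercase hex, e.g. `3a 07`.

[0+:1] type=0 & 0x1 = 0x0; word=0x00
[1+:2] kind=1 & 0x3 = 0x1; word=0x02
[3+:2] lvl=2 & 0x3 = 0x2; word=0x12
[5+:1] mode=1 & 0x1 = 0x1; word=0x32
[6+:2] addr_hi=2 & 0x3 = 0x2; word=0xb2
word = 0xb2 → little-endian bytes:
  [0]=0xb2

b2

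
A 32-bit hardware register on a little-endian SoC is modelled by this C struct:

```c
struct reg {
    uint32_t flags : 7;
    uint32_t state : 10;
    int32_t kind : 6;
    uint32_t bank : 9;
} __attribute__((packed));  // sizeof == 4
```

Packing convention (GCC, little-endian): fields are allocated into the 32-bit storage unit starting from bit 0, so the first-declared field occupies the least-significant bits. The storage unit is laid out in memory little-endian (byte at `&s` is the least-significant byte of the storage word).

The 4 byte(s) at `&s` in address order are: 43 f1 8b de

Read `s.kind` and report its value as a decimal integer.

5

[0]=0x43 [1]=0xf1 [2]=0x8b [3]=0xde (little-endian) → word 0xde8bf143
flags:7 @ bit 0 → (0xde8bf143>>0)&0x7f = 0x43
state:10 @ bit 7 → (0xde8bf143>>7)&0x3ff = 0x3e2
kind:6 @ bit 17 → (0xde8bf143>>17)&0x3f = 0x5  ←
bank:9 @ bit 23 → (0xde8bf143>>23)&0x1ff = 0x1bd
kind signed 6b, MSB=0: value = 5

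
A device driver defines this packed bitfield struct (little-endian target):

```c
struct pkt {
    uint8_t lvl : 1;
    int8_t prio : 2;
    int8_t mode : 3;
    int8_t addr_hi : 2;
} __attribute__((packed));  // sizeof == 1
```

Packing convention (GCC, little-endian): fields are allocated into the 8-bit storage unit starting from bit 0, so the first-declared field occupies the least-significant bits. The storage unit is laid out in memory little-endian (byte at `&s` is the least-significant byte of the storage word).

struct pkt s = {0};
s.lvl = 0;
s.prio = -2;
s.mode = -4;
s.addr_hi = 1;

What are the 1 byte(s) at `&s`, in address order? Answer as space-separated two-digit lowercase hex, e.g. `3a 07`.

lvl (1b) val=0 bits=0x0 at bit 0: 0x00
prio (2b) val=-2 bits=0x2 at bit 1: 0x04
mode (3b) val=-4 bits=0x4 at bit 3: 0x24
addr_hi (2b) val=1 bits=0x1 at bit 6: 0x64
word = 0x64 → little-endian bytes:
  [0]=0x64

64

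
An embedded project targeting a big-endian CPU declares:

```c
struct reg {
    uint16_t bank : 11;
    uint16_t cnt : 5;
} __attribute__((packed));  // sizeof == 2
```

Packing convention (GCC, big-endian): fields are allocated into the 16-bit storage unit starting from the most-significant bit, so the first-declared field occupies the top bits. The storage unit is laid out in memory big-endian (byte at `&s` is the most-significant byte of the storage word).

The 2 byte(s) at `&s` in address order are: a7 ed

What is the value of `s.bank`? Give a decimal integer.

[0]=0xa7 [1]=0xed (big-endian) → word 0xa7ed
bank:11 @ bit 5 → (0xa7ed>>5)&0x7ff = 0x53f  ←
cnt:5 @ bit 0 → (0xa7ed>>0)&0x1f = 0xd

1343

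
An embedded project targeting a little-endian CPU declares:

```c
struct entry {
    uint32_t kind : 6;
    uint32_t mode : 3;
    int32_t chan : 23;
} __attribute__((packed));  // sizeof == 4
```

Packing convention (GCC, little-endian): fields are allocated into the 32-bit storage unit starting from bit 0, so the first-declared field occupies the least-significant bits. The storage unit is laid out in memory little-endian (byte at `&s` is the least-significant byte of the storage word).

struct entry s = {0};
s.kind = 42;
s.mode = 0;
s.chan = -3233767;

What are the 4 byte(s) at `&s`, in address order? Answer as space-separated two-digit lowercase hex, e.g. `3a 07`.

kind (6b) val=42 bits=0x2a at bit 0: 0x0000002a
mode (3b) val=0 bits=0x0 at bit 6: 0x0000002a
chan (23b) val=-3233767 bits=0x4ea819 at bit 9: 0x9d50322a
word = 0x9d50322a → little-endian bytes:
  [0]=0x2a  [1]=0x32  [2]=0x50  [3]=0x9d

2a 32 50 9d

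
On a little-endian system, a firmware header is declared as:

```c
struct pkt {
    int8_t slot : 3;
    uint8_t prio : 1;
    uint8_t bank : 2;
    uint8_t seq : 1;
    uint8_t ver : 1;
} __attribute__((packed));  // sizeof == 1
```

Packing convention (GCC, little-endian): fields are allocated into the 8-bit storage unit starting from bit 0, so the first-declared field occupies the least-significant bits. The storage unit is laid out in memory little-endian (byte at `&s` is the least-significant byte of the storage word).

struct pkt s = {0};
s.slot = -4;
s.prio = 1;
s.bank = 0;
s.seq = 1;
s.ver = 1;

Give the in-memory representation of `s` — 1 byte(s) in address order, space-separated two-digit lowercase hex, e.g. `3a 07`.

slot (3b) val=-4 bits=0x4 at bit 0: 0x04
prio (1b) val=1 bits=0x1 at bit 3: 0x0c
bank (2b) val=0 bits=0x0 at bit 4: 0x0c
seq (1b) val=1 bits=0x1 at bit 6: 0x4c
ver (1b) val=1 bits=0x1 at bit 7: 0xcc
word = 0xcc → little-endian bytes:
  [0]=0xcc

cc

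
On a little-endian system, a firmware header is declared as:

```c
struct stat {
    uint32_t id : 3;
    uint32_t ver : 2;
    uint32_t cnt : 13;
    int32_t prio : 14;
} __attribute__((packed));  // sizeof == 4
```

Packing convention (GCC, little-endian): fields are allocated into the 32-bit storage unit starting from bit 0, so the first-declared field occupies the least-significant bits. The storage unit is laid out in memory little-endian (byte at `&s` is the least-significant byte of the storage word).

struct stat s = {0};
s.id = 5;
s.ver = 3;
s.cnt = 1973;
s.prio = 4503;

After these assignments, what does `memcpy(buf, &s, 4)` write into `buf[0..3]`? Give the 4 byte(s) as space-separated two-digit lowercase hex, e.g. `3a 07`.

bd f6 5c 46

id:3 = 5 → 0x5 << 0 → word 0x00000005
ver:2 = 3 → 0x3 << 3 → word 0x0000001d
cnt:13 = 1973 → 0x7b5 << 5 → word 0x0000f6bd
prio:14 = 4503 → 0x1197 << 18 → word 0x465cf6bd
word = 0x465cf6bd → little-endian bytes:
  [0]=0xbd  [1]=0xf6  [2]=0x5c  [3]=0x46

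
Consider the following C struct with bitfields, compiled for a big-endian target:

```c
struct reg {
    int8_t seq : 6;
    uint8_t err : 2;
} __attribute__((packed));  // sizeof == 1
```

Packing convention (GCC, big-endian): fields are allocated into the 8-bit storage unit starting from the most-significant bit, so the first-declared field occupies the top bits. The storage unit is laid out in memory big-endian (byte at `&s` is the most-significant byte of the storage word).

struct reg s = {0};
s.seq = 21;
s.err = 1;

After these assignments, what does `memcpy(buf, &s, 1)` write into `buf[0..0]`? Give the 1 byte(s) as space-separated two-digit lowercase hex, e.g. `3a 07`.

[2+:6] seq=21 & 0x3f = 0x15; word=0x54
[0+:2] err=1 & 0x3 = 0x1; word=0x55
word = 0x55 → big-endian bytes:
  [0]=0x55

55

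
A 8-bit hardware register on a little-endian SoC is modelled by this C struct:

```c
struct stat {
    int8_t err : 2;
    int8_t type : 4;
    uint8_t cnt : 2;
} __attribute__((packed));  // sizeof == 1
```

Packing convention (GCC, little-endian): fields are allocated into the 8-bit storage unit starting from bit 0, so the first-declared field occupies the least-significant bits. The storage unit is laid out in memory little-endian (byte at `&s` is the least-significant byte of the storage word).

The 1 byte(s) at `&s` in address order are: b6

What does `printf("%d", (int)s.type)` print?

-3

[0]=0xb6 (little-endian) → word 0xb6
err [0+:2] = (word>>0) & 0x3 = 2
type [2+:4] = (word>>2) & 0xf = 13  ←
cnt [6+:2] = (word>>6) & 0x3 = 2
type signed 4b, MSB=1: 13 - 16 = -3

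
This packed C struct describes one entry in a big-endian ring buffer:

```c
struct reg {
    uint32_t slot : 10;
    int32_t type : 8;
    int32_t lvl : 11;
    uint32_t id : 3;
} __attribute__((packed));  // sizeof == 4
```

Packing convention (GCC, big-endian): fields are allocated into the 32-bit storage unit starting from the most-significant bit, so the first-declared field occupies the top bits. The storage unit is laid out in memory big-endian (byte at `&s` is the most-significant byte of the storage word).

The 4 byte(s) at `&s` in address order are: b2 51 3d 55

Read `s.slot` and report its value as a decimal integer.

[0]=0xb2 [1]=0x51 [2]=0x3d [3]=0x55 (big-endian) → word 0xb2513d55
slot:10 @ bit 22 → (0xb2513d55>>22)&0x3ff = 0x2c9  ←
type:8 @ bit 14 → (0xb2513d55>>14)&0xff = 0x44
lvl:11 @ bit 3 → (0xb2513d55>>3)&0x7ff = 0x7aa
id:3 @ bit 0 → (0xb2513d55>>0)&0x7 = 0x5

713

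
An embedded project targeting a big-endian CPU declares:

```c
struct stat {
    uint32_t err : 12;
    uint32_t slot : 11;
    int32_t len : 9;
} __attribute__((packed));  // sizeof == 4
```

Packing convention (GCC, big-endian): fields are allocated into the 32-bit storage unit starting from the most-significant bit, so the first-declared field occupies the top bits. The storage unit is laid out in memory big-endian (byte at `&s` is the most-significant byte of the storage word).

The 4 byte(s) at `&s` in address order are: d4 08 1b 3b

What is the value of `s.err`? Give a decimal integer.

3392

[0]=0xd4 [1]=0x08 [2]=0x1b [3]=0x3b (big-endian) → word 0xd4081b3b
err:12 @ bit 20 → (0xd4081b3b>>20)&0xfff = 0xd40  ←
slot:11 @ bit 9 → (0xd4081b3b>>9)&0x7ff = 0x40d
len:9 @ bit 0 → (0xd4081b3b>>0)&0x1ff = 0x13b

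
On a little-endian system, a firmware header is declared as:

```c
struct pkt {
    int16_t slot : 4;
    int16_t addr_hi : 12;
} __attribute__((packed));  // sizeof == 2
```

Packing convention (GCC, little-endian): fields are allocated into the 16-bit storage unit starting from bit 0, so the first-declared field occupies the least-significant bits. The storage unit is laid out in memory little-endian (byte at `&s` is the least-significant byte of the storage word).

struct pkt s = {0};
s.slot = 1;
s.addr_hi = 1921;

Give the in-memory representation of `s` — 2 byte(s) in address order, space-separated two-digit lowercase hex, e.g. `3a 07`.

11 78

slot (4b) val=1 bits=0x1 at bit 0: 0x0001
addr_hi (12b) val=1921 bits=0x781 at bit 4: 0x7811
word = 0x7811 → little-endian bytes:
  [0]=0x11  [1]=0x78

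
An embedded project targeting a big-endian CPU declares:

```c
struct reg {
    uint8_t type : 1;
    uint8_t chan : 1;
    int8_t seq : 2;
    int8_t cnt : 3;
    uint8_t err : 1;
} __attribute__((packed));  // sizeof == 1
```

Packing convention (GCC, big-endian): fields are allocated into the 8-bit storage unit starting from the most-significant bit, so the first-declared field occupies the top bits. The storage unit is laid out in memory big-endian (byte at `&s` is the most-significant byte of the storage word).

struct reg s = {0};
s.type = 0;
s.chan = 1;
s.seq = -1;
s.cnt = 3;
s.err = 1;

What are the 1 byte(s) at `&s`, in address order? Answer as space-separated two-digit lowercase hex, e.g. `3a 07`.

type:1 = 0 → 0x0 << 7 → word 0x00
chan:1 = 1 → 0x1 << 6 → word 0x40
seq:2 = -1 → 0x3 << 4 → word 0x70
cnt:3 = 3 → 0x3 << 1 → word 0x76
err:1 = 1 → 0x1 << 0 → word 0x77
word = 0x77 → big-endian bytes:
  [0]=0x77

77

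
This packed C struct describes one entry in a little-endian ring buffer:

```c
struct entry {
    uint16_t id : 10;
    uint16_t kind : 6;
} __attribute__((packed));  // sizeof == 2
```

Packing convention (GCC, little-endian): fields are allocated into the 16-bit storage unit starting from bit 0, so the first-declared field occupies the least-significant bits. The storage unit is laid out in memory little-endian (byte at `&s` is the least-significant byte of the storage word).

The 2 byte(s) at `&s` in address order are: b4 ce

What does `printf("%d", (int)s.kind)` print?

[0]=0xb4 [1]=0xce (little-endian) → word 0xceb4
id [0+:10] = (word>>0) & 0x3ff = 692
kind [10+:6] = (word>>10) & 0x3f = 51  ←

51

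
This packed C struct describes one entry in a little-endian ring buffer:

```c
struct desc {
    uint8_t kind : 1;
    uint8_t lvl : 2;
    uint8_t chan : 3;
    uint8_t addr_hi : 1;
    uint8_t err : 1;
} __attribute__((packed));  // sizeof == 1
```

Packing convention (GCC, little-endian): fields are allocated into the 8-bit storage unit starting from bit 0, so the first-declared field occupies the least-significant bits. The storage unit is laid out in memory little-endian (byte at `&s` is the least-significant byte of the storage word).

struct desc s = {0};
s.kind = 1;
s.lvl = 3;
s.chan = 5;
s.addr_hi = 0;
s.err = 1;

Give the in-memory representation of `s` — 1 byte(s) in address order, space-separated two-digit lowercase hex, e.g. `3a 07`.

[0+:1] kind=1 & 0x1 = 0x1; word=0x01
[1+:2] lvl=3 & 0x3 = 0x3; word=0x07
[3+:3] chan=5 & 0x7 = 0x5; word=0x2f
[6+:1] addr_hi=0 & 0x1 = 0x0; word=0x2f
[7+:1] err=1 & 0x1 = 0x1; word=0xaf
word = 0xaf → little-endian bytes:
  [0]=0xaf

af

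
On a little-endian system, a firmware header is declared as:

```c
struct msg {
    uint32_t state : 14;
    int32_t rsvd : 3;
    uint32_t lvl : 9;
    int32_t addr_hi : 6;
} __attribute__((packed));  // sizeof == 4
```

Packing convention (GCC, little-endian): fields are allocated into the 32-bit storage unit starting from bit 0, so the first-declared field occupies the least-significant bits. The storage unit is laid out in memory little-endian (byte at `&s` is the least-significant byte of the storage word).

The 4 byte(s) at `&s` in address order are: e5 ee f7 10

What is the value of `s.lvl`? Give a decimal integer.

[0]=0xe5 [1]=0xee [2]=0xf7 [3]=0x10 (little-endian) → word 0x10f7eee5
state:14 @ bit 0 → (0x10f7eee5>>0)&0x3fff = 0x2ee5
rsvd:3 @ bit 14 → (0x10f7eee5>>14)&0x7 = 0x7
lvl:9 @ bit 17 → (0x10f7eee5>>17)&0x1ff = 0x7b  ←
addr_hi:6 @ bit 26 → (0x10f7eee5>>26)&0x3f = 0x4

123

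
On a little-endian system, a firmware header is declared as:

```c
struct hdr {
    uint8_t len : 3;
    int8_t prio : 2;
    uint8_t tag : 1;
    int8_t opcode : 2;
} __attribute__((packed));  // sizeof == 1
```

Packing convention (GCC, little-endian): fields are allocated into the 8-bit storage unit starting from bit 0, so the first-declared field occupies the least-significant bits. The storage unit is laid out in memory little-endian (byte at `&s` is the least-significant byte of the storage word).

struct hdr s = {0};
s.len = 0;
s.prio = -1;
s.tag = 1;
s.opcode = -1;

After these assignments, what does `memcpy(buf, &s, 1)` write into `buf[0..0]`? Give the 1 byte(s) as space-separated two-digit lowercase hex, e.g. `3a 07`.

len:3 = 0 → 0x0 << 0 → word 0x00
prio:2 = -1 → 0x3 << 3 → word 0x18
tag:1 = 1 → 0x1 << 5 → word 0x38
opcode:2 = -1 → 0x3 << 6 → word 0xf8
word = 0xf8 → little-endian bytes:
  [0]=0xf8

f8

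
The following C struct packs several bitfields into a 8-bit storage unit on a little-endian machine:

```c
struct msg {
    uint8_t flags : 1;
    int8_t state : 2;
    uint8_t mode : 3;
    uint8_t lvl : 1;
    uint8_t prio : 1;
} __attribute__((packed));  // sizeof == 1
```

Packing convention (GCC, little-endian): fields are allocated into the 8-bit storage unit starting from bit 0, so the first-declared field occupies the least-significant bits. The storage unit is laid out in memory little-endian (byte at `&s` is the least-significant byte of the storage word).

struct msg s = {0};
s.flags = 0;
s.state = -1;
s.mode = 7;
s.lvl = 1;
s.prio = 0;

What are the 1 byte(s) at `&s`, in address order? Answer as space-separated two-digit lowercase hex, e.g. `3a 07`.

7e

flags (1b) val=0 bits=0x0 at bit 0: 0x00
state (2b) val=-1 bits=0x3 at bit 1: 0x06
mode (3b) val=7 bits=0x7 at bit 3: 0x3e
lvl (1b) val=1 bits=0x1 at bit 6: 0x7e
prio (1b) val=0 bits=0x0 at bit 7: 0x7e
word = 0x7e → little-endian bytes:
  [0]=0x7e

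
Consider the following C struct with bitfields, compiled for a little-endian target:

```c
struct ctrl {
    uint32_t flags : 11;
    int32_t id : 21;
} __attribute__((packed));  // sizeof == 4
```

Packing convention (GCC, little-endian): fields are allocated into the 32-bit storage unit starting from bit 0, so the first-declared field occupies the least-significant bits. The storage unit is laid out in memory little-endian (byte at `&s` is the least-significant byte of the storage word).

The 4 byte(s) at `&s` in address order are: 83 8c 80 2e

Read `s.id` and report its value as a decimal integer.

380945

[0]=0x83 [1]=0x8c [2]=0x80 [3]=0x2e (little-endian) → word 0x2e808c83
flags [0+:11] = (word>>0) & 0x7ff = 1155
id [11+:21] = (word>>11) & 0x1fffff = 380945  ←
id signed 21b, MSB=0: value = 380945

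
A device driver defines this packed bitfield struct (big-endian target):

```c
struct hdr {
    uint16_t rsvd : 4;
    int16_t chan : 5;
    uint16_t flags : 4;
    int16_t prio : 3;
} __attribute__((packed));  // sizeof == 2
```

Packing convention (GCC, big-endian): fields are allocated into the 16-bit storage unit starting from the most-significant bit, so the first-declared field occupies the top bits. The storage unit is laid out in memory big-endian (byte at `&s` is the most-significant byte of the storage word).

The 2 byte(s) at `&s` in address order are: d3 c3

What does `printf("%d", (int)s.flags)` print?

8

[0]=0xd3 [1]=0xc3 (big-endian) → word 0xd3c3
rsvd [12+:4] = (word>>12) & 0xf = 13
chan [7+:5] = (word>>7) & 0x1f = 7
flags [3+:4] = (word>>3) & 0xf = 8  ←
prio [0+:3] = (word>>0) & 0x7 = 3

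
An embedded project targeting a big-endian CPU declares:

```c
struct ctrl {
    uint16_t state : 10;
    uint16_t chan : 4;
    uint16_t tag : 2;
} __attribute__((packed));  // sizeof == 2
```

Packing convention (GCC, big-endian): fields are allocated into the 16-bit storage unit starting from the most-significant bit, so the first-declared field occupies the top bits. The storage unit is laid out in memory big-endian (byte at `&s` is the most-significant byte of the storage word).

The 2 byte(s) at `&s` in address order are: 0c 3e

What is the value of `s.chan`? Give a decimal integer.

15

[0]=0x0c [1]=0x3e (big-endian) → word 0x0c3e
state:10 @ bit 6 → (0x0c3e>>6)&0x3ff = 0x30
chan:4 @ bit 2 → (0x0c3e>>2)&0xf = 0xf  ←
tag:2 @ bit 0 → (0x0c3e>>0)&0x3 = 0x2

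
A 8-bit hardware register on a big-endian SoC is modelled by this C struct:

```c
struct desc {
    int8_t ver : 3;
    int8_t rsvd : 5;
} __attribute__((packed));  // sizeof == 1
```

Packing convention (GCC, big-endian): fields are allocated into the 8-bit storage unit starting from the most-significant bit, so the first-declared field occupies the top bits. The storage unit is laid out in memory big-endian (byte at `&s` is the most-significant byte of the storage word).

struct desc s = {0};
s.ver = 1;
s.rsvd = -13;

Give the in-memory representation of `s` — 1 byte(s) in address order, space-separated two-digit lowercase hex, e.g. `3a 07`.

[5+:3] ver=1 & 0x7 = 0x1; word=0x20
[0+:5] rsvd=-13 & 0x1f = 0x13; word=0x33
word = 0x33 → big-endian bytes:
  [0]=0x33

33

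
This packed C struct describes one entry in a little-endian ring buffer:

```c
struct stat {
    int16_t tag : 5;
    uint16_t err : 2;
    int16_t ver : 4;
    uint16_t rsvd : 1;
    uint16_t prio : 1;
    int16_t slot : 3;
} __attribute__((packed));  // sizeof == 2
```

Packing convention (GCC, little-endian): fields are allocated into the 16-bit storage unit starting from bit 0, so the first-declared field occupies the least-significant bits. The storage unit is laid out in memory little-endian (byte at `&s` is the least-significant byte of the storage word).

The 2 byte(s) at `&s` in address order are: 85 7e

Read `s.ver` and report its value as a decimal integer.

-3

[0]=0x85 [1]=0x7e (little-endian) → word 0x7e85
tag:5 @ bit 0 → (0x7e85>>0)&0x1f = 0x5
err:2 @ bit 5 → (0x7e85>>5)&0x3 = 0x0
ver:4 @ bit 7 → (0x7e85>>7)&0xf = 0xd  ←
rsvd:1 @ bit 11 → (0x7e85>>11)&0x1 = 0x1
prio:1 @ bit 12 → (0x7e85>>12)&0x1 = 0x1
slot:3 @ bit 13 → (0x7e85>>13)&0x7 = 0x3
ver signed 4b, MSB=1: 13 - 16 = -3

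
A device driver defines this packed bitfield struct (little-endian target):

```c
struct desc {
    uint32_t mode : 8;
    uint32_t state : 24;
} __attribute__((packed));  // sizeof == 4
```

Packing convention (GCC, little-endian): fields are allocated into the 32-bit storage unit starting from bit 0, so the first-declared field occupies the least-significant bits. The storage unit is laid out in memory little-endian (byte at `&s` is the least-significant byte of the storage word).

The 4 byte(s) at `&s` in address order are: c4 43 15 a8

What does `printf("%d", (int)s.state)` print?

11015491

[0]=0xc4 [1]=0x43 [2]=0x15 [3]=0xa8 (little-endian) → word 0xa81543c4
mode [0+:8] = (word>>0) & 0xff = 196
state [8+:24] = (word>>8) & 0xffffff = 11015491  ←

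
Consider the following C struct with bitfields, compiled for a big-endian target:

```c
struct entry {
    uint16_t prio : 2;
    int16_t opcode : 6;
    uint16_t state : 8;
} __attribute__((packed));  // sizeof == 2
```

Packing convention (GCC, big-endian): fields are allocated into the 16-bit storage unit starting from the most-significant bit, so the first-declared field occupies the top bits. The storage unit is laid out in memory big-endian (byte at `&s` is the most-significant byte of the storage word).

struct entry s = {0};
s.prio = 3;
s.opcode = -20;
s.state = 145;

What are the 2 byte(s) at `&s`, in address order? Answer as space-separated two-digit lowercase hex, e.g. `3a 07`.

ec 91

prio:2 = 3 → 0x3 << 14 → word 0xc000
opcode:6 = -20 → 0x2c << 8 → word 0xec00
state:8 = 145 → 0x91 << 0 → word 0xec91
word = 0xec91 → big-endian bytes:
  [0]=0xec  [1]=0x91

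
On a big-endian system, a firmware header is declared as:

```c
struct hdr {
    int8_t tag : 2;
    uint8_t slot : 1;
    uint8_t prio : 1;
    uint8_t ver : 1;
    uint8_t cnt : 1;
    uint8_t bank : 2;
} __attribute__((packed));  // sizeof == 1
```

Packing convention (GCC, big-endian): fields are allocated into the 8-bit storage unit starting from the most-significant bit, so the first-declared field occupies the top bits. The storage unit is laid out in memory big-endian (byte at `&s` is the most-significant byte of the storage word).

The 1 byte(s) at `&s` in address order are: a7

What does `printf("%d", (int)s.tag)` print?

-2

[0]=0xa7 (big-endian) → word 0xa7
tag [6+:2] = (word>>6) & 0x3 = 2  ←
slot [5+:1] = (word>>5) & 0x1 = 1
prio [4+:1] = (word>>4) & 0x1 = 0
ver [3+:1] = (word>>3) & 0x1 = 0
cnt [2+:1] = (word>>2) & 0x1 = 1
bank [0+:2] = (word>>0) & 0x3 = 3
tag signed 2b, MSB=1: 2 - 4 = -2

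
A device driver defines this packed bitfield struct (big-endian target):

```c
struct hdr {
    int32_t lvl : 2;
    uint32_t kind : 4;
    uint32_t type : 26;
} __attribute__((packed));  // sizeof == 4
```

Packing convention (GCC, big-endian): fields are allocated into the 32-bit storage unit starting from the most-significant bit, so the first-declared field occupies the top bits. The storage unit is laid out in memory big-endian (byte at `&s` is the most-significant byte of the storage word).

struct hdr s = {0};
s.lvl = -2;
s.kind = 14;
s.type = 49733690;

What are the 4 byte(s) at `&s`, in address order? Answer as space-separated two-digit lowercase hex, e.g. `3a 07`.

ba f6 e0 3a

lvl:2 = -2 → 0x2 << 30 → word 0x80000000
kind:4 = 14 → 0xe << 26 → word 0xb8000000
type:26 = 49733690 → 0x2f6e03a << 0 → word 0xbaf6e03a
word = 0xbaf6e03a → big-endian bytes:
  [0]=0xba  [1]=0xf6  [2]=0xe0  [3]=0x3a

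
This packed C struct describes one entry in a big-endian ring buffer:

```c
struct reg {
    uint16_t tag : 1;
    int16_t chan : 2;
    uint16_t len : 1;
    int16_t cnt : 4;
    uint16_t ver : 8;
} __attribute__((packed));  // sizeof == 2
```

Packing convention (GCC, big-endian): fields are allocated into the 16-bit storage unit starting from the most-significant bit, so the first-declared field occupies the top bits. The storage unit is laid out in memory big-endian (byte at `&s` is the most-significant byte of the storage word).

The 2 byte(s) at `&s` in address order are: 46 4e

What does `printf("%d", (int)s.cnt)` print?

[0]=0x46 [1]=0x4e (big-endian) → word 0x464e
tag [15+:1] = (word>>15) & 0x1 = 0
chan [13+:2] = (word>>13) & 0x3 = 2
len [12+:1] = (word>>12) & 0x1 = 0
cnt [8+:4] = (word>>8) & 0xf = 6  ←
ver [0+:8] = (word>>0) & 0xff = 78
cnt signed 4b, MSB=0: value = 6

6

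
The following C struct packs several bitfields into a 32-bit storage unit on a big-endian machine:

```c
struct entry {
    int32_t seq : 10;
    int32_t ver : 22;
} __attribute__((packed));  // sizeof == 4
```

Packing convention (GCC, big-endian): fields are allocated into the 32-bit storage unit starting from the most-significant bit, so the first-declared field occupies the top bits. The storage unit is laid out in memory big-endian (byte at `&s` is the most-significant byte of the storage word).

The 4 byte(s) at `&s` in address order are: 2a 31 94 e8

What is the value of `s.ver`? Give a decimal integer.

[0]=0x2a [1]=0x31 [2]=0x94 [3]=0xe8 (big-endian) → word 0x2a3194e8
seq:10 @ bit 22 → (0x2a3194e8>>22)&0x3ff = 0xa8
ver:22 @ bit 0 → (0x2a3194e8>>0)&0x3fffff = 0x3194e8  ←
ver signed 22b, MSB=1: 3249384 - 4194304 = -944920

-944920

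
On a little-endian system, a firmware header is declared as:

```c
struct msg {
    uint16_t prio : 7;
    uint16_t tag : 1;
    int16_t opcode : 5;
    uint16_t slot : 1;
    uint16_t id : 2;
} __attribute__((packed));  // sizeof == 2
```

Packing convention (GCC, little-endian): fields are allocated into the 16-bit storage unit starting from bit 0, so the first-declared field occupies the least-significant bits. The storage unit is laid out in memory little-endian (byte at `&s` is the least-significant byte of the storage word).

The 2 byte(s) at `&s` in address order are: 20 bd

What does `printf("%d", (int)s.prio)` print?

[0]=0x20 [1]=0xbd (little-endian) → word 0xbd20
prio:7 @ bit 0 → (0xbd20>>0)&0x7f = 0x20  ←
tag:1 @ bit 7 → (0xbd20>>7)&0x1 = 0x0
opcode:5 @ bit 8 → (0xbd20>>8)&0x1f = 0x1d
slot:1 @ bit 13 → (0xbd20>>13)&0x1 = 0x1
id:2 @ bit 14 → (0xbd20>>14)&0x3 = 0x2

32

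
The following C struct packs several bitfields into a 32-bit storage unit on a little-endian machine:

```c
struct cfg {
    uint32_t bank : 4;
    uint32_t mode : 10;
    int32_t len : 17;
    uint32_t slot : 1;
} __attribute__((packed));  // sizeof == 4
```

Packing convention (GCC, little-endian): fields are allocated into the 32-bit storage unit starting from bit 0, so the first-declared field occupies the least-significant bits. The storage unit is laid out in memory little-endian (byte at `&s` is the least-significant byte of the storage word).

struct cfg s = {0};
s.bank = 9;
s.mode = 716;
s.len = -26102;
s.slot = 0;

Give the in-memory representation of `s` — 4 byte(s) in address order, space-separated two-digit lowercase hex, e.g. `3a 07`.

bank:4 = 9 → 0x9 << 0 → word 0x00000009
mode:10 = 716 → 0x2cc << 4 → word 0x00002cc9
len:17 = -26102 → 0x19a0a << 14 → word 0x6682acc9
slot:1 = 0 → 0x0 << 31 → word 0x6682acc9
word = 0x6682acc9 → little-endian bytes:
  [0]=0xc9  [1]=0xac  [2]=0x82  [3]=0x66

c9 ac 82 66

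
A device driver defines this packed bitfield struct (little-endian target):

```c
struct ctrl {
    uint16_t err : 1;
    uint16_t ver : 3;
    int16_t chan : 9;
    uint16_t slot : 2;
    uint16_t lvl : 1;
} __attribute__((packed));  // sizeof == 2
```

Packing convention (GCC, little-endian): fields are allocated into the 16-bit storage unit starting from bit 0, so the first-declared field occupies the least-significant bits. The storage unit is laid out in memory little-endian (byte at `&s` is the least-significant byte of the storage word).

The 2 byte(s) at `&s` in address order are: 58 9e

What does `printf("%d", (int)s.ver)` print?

[0]=0x58 [1]=0x9e (little-endian) → word 0x9e58
err [0+:1] = (word>>0) & 0x1 = 0
ver [1+:3] = (word>>1) & 0x7 = 4  ←
chan [4+:9] = (word>>4) & 0x1ff = 485
slot [13+:2] = (word>>13) & 0x3 = 0
lvl [15+:1] = (word>>15) & 0x1 = 1

4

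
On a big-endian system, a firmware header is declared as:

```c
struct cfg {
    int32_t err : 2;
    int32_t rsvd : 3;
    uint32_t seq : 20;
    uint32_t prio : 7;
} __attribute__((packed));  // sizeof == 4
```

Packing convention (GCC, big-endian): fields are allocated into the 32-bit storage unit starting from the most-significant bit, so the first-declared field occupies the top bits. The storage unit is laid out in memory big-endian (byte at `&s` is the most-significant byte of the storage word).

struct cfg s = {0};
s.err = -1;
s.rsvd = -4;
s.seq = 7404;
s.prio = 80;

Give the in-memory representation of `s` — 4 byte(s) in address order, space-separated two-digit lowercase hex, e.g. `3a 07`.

[30+:2] err=-1 & 0x3 = 0x3; word=0xc0000000
[27+:3] rsvd=-4 & 0x7 = 0x4; word=0xe0000000
[7+:20] seq=7404 & 0xfffff = 0x1cec; word=0xe00e7600
[0+:7] prio=80 & 0x7f = 0x50; word=0xe00e7650
word = 0xe00e7650 → big-endian bytes:
  [0]=0xe0  [1]=0x0e  [2]=0x76  [3]=0x50

e0 0e 76 50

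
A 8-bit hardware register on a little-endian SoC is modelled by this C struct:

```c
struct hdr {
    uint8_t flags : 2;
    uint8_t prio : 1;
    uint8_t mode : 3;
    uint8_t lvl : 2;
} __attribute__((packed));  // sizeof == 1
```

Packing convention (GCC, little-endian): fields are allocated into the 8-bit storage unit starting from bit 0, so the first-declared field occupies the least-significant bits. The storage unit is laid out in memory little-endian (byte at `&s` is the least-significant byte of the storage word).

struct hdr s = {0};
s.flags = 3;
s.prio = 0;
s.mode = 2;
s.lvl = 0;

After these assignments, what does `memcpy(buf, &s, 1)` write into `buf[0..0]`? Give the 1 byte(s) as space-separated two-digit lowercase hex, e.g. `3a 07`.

flags (2b) val=3 bits=0x3 at bit 0: 0x03
prio (1b) val=0 bits=0x0 at bit 2: 0x03
mode (3b) val=2 bits=0x2 at bit 3: 0x13
lvl (2b) val=0 bits=0x0 at bit 6: 0x13
word = 0x13 → little-endian bytes:
  [0]=0x13

13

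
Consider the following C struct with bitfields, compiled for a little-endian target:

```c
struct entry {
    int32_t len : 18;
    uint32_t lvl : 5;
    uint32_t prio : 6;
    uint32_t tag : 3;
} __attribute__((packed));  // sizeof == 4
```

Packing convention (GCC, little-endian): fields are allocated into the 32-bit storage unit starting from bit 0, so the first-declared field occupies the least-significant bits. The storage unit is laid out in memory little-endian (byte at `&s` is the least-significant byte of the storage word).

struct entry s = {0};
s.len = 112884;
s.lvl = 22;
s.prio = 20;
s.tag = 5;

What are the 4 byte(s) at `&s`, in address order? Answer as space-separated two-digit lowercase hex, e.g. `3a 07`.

len (18b) val=112884 bits=0x1b8f4 at bit 0: 0x0001b8f4
lvl (5b) val=22 bits=0x16 at bit 18: 0x0059b8f4
prio (6b) val=20 bits=0x14 at bit 23: 0x0a59b8f4
tag (3b) val=5 bits=0x5 at bit 29: 0xaa59b8f4
word = 0xaa59b8f4 → little-endian bytes:
  [0]=0xf4  [1]=0xb8  [2]=0x59  [3]=0xaa

f4 b8 59 aa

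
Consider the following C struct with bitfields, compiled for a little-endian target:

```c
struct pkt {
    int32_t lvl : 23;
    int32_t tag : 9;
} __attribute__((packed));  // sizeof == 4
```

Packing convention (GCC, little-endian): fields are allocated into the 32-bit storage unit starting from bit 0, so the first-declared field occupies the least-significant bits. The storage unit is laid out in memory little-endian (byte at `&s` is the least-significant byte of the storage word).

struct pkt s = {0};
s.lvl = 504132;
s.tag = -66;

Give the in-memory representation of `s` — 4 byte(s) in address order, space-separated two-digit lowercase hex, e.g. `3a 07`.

[0+:23] lvl=504132 & 0x7fffff = 0x7b144; word=0x0007b144
[23+:9] tag=-66 & 0x1ff = 0x1be; word=0xdf07b144
word = 0xdf07b144 → little-endian bytes:
  [0]=0x44  [1]=0xb1  [2]=0x07  [3]=0xdf

44 b1 07 df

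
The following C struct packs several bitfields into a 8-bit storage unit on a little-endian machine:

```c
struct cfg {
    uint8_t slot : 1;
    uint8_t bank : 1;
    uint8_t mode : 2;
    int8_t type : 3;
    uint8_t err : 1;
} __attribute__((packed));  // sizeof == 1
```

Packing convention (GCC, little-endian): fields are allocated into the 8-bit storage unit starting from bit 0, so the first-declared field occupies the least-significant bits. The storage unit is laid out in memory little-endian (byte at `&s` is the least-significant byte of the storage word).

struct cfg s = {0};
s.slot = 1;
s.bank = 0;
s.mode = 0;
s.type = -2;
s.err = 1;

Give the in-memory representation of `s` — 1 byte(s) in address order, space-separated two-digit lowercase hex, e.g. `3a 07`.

[0+:1] slot=1 & 0x1 = 0x1; word=0x01
[1+:1] bank=0 & 0x1 = 0x0; word=0x01
[2+:2] mode=0 & 0x3 = 0x0; word=0x01
[4+:3] type=-2 & 0x7 = 0x6; word=0x61
[7+:1] err=1 & 0x1 = 0x1; word=0xe1
word = 0xe1 → little-endian bytes:
  [0]=0xe1

e1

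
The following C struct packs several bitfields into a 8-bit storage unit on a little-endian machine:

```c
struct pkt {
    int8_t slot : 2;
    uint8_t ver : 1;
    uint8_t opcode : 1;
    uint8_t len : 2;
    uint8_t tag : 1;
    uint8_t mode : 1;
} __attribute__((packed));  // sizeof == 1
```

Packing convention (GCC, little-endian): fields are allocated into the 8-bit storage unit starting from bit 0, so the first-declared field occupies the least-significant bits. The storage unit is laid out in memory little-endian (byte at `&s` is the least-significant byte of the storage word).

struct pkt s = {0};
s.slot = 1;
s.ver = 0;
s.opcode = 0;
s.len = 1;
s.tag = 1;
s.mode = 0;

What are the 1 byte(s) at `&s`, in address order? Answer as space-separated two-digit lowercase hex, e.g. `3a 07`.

slot:2 = 1 → 0x1 << 0 → word 0x01
ver:1 = 0 → 0x0 << 2 → word 0x01
opcode:1 = 0 → 0x0 << 3 → word 0x01
len:2 = 1 → 0x1 << 4 → word 0x11
tag:1 = 1 → 0x1 << 6 → word 0x51
mode:1 = 0 → 0x0 << 7 → word 0x51
word = 0x51 → little-endian bytes:
  [0]=0x51

51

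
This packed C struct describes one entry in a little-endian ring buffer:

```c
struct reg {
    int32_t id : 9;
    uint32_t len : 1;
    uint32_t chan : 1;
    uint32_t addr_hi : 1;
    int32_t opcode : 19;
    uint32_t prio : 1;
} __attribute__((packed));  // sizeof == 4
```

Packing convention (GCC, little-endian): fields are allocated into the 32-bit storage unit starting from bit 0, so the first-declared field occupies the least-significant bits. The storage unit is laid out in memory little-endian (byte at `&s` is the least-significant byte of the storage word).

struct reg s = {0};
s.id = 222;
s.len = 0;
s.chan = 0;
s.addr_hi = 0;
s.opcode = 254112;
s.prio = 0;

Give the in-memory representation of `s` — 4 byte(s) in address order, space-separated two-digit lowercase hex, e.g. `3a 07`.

de 00 0a 3e

id:9 = 222 → 0xde << 0 → word 0x000000de
len:1 = 0 → 0x0 << 9 → word 0x000000de
chan:1 = 0 → 0x0 << 10 → word 0x000000de
addr_hi:1 = 0 → 0x0 << 11 → word 0x000000de
opcode:19 = 254112 → 0x3e0a0 << 12 → word 0x3e0a00de
prio:1 = 0 → 0x0 << 31 → word 0x3e0a00de
word = 0x3e0a00de → little-endian bytes:
  [0]=0xde  [1]=0x00  [2]=0x0a  [3]=0x3e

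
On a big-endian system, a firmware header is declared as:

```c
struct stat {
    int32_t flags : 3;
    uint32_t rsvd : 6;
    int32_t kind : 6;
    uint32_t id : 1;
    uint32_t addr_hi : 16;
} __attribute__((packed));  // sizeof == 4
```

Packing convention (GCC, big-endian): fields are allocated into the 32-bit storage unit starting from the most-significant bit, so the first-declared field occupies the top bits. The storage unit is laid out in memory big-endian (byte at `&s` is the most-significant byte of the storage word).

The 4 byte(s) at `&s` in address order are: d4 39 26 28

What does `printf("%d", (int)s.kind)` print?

28

[0]=0xd4 [1]=0x39 [2]=0x26 [3]=0x28 (big-endian) → word 0xd4392628
flags [29+:3] = (word>>29) & 0x7 = 6
rsvd [23+:6] = (word>>23) & 0x3f = 40
kind [17+:6] = (word>>17) & 0x3f = 28  ←
id [16+:1] = (word>>16) & 0x1 = 1
addr_hi [0+:16] = (word>>0) & 0xffff = 9768
kind signed 6b, MSB=0: value = 28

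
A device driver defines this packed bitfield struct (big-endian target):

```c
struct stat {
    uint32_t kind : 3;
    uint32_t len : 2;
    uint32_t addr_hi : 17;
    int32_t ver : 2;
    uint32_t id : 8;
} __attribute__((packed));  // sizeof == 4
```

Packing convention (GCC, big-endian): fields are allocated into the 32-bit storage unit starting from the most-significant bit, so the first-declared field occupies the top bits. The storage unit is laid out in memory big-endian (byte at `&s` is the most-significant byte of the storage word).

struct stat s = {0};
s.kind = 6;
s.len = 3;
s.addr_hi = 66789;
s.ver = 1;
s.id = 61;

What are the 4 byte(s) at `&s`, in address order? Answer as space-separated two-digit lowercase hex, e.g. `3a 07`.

dc 13 95 3d

kind:3 = 6 → 0x6 << 29 → word 0xc0000000
len:2 = 3 → 0x3 << 27 → word 0xd8000000
addr_hi:17 = 66789 → 0x104e5 << 10 → word 0xdc139400
ver:2 = 1 → 0x1 << 8 → word 0xdc139500
id:8 = 61 → 0x3d << 0 → word 0xdc13953d
word = 0xdc13953d → big-endian bytes:
  [0]=0xdc  [1]=0x13  [2]=0x95  [3]=0x3d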